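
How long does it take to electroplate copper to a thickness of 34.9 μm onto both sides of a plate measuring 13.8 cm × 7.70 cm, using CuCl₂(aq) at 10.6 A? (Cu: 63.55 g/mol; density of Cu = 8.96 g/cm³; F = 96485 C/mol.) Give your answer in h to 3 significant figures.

Plated area = 2 × 13.8 × 7.70 = 212.5 cm²
Volume = 212.5 × 34.9×10⁻⁴ cm = 0.7416 cm³
m(Cu) = 0.7416 × 8.96 = 6.645 g
n(Cu) = 6.645 / 63.55 = 0.1046 mol; n(e⁻) = 2 × 0.1046 = 0.2092 mol
Q = 0.2092 × 96485 = 20180 C
t = 20180 / 10.6 = 1904 s = 0.529 h

0.529 h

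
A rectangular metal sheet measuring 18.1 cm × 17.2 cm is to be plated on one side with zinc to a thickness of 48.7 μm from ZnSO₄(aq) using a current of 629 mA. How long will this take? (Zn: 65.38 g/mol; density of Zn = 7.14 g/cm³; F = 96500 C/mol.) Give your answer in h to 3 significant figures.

Plated area = 18.1 × 17.2 = 311.3 cm²
Volume = 311.3 × 48.7×10⁻⁴ cm = 1.516 cm³
m(Zn) = 1.516 × 7.14 = 10.82 g
n(Zn) = 10.82 / 65.38 = 0.1655 mol; n(e⁻) = 2 × 0.1655 = 0.3310 mol
Q = 0.3310 × 96500 = 31940 C
t = 31940 / 0.629 = 50780 s = 14.1 h

14.1 h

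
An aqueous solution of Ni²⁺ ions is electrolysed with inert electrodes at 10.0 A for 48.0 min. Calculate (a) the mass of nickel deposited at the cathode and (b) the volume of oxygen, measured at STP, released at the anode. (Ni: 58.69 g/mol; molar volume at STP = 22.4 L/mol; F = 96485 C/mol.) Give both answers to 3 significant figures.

8.76 g Ni; 1.67 L O₂

Q = 10.0 × 2880 = 28800 C; n(e⁻) = 28800 / 96485 = 0.2985 mol
Cathode: Ni²⁺ + 2e⁻ → Ni → n(Ni) = 0.2985/2 = 0.1493 mol → 8.76 g
Anode: 2H₂O → O₂ + 4H⁺ + 4e⁻ → n(O₂) = 0.2985/4 = 0.07463 mol → 1.67 L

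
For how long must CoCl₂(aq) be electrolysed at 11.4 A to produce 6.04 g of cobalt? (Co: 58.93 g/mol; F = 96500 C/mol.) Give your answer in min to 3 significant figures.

28.9 min

n(Co) = 6.04 / 58.93 = 0.1025 mol
Co²⁺ + 2e⁻ → Co, so n(e⁻) = 2 × 0.1025 = 0.2050 mol
Q = 0.2050 × 96500 = 19780 C
t = Q / I = 19780 / 11.4 = 1735 s = 28.9 min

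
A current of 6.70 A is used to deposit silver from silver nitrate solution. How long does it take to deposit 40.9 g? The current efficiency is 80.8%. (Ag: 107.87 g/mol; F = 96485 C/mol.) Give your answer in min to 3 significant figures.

n(Ag) = 40.9 / 107.87 = 0.3792 mol
Ag⁺ + e⁻ → Ag, so n(e⁻) = 0.3792 mol
Q = 0.3792 × 96485 / 0.808 = 45280 C
t = Q / I = 45280 / 6.70 = 6758 s = 113 min

113 min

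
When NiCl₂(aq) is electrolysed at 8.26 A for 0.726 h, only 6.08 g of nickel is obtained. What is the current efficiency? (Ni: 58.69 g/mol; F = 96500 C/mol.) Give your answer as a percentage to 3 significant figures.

Q = 8.26 × 2613.6 = 21590 C
n(e⁻) = 21590 / 96500 = 0.2237 mol
Ni²⁺ + 2e⁻ → Ni, so theoretical n(Ni) = 0.1119 mol → 6.567 g
Efficiency = 6.08 / 6.567 = 0.9258 = 92.6%

92.6%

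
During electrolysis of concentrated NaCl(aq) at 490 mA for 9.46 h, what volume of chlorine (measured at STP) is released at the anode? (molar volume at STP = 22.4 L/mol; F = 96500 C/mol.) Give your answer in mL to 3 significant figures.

Charge passed = 0.490 × 34056 = 16690 C
n(e⁻) = Q/F = 16690/96500 = 0.1730 mol
2Cl⁻ → Cl₂ + 2e⁻, so n(Cl₂) = 0.1730 / 2 = 0.08650 mol
V = 0.08650 × 22.4 = 1.938 L
= 1940 mL

1940 mL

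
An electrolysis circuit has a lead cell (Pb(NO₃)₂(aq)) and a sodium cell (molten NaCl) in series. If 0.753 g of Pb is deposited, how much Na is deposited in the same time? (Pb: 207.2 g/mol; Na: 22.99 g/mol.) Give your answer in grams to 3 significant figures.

n(Pb) = 0.753 / 207.2 = 0.003634 mol
Pb²⁺ + 2e⁻ → Pb, so n(e⁻) = 2 × 0.003634 = 0.007268 mol
The cells are in series, so the same charge (and hence the same n(e⁻) = 0.007268 mol) passes through both.
Na⁺ + e⁻ → Na, so n(Na) = 0.007268 mol
m(Na) = 0.007268 × 22.99 = 0.167 g

0.167 g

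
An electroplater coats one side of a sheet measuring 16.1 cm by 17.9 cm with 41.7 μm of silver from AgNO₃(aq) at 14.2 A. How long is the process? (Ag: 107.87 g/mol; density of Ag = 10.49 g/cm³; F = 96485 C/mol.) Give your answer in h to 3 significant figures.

Plated area = 16.1 × 17.9 = 288.2 cm²
Volume = 288.2 × 41.7×10⁻⁴ cm = 1.202 cm³
m(Ag) = 1.202 × 10.49 = 12.61 g
n(Ag) = 12.61 / 107.87 = 0.1169 mol; n(e⁻) = 0.1169 mol
Q = 0.1169 × 96485 = 11280 C
t = 11280 / 14.2 = 794.4 s = 0.221 h

0.221 h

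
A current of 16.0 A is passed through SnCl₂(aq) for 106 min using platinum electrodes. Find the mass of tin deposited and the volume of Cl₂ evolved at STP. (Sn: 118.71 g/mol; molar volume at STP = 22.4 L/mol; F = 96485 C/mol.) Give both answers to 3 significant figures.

Q = 16.0 × 6360 = 1.018×10^5 C; n(e⁻) = 1.018×10^5 / 96485 = 1.055 mol
Cathode: Sn²⁺ + 2e⁻ → Sn → n(Sn) = 1.055/2 = 0.5275 mol → 62.6 g
Anode: 2Cl⁻ → Cl₂ + 2e⁻ → n(Cl₂) = 1.055/2 = 0.5275 mol → 11.8 L

62.6 g Sn; 11.8 L Cl₂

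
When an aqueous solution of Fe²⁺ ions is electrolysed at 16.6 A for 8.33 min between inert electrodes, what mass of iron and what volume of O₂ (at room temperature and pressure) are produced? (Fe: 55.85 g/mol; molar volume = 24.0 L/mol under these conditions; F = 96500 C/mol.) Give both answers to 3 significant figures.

Q = 16.6 × 499.8 = 8297 C; n(e⁻) = 8297 / 96500 = 0.08598 mol
Cathode: Fe²⁺ + 2e⁻ → Fe → n(Fe) = 0.08598/2 = 0.04299 mol → 2.40 g
Anode: 2H₂O → O₂ + 4H⁺ + 4e⁻ → n(O₂) = 0.08598/4 = 0.02150 mol → 0.516 L

2.40 g Fe; 0.516 L O₂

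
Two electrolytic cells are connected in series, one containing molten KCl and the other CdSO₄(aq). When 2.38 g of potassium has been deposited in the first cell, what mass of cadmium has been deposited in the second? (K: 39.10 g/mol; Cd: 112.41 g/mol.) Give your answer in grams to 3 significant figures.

3.42 g

n(K) = 2.38 / 39.10 = 0.06087 mol
K⁺ + e⁻ → K, so n(e⁻) = 0.06087 mol
In series, the same 0.06087 mol of electrons flows through the second cell.
Cd²⁺ + 2e⁻ → Cd, so n(Cd) = 0.06087 / 2 = 0.03044 mol
m(Cd) = 0.03044 × 112.41 = 3.42 g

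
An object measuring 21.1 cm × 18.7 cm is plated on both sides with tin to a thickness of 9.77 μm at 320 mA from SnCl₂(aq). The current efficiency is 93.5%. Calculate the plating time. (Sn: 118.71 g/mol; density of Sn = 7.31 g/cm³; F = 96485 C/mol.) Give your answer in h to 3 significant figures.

8.51 h

Plated area = 2 × 21.1 × 18.7 = 789.1 cm²
Volume = 789.1 × 9.77×10⁻⁴ cm = 0.7710 cm³
m(Sn) = 0.7710 × 7.31 = 5.636 g
n(Sn) = 5.636 / 118.71 = 0.04748 mol; n(e⁻) = 2 × 0.04748 = 0.09496 mol
Q = 0.09496 × 96485 / 0.935 = 9799 C
t = 9799 / 0.320 = 30620 s = 8.51 h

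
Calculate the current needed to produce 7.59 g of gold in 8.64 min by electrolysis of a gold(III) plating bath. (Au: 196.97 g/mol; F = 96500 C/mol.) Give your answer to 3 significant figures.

21.5 A

n(Au) = 7.59 / 196.97 = 0.03853 mol
Au³⁺ + 3e⁻ → Au, so n(e⁻) = 3 × 0.03853 = 0.1156 mol
Q = 0.1156 × 96500 = 11160 C
I = Q / t = 11160 / 518.4 s = 21.5 A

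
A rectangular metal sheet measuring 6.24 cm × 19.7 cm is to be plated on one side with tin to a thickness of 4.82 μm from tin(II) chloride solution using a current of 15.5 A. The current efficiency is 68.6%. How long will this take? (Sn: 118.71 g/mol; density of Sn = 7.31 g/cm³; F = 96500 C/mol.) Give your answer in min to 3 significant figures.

1.10 min

Plated area = 6.24 × 19.7 = 122.9 cm²
Volume = 122.9 × 4.82×10⁻⁴ cm = 0.05924 cm³
m(Sn) = 0.05924 × 7.31 = 0.4330 g
n(Sn) = 0.4330 / 118.71 = 0.003648 mol; n(e⁻) = 2 × 0.003648 = 0.007296 mol
Q = 0.007296 × 96500 / 0.686 = 1026 C
t = 1026 / 15.5 = 66.19 s = 1.10 min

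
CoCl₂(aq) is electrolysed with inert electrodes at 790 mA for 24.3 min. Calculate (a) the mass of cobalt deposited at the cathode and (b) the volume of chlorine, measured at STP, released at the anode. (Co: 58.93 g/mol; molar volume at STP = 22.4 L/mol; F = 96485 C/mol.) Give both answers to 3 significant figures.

Q = 0.790 × 1458 = 1152 C; n(e⁻) = 1152 / 96485 = 0.01194 mol
Cathode: Co²⁺ + 2e⁻ → Co → n(Co) = 0.01194/2 = 0.005970 mol → 0.352 g
Anode: 2Cl⁻ → Cl₂ + 2e⁻ → n(Cl₂) = 0.01194/2 = 0.005970 mol → 0.134 L

0.352 g Co; 0.134 L Cl₂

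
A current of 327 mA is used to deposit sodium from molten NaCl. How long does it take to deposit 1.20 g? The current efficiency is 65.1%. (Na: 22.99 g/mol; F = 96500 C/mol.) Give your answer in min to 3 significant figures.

n(Na) = 1.20 / 22.99 = 0.05220 mol
Na⁺ + e⁻ → Na, so n(e⁻) = 0.05220 mol
Q = 0.05220 × 96500 / 0.651 = 7738 C
t = Q / I = 7738 / 0.327 = 23660 s = 394 min

394 min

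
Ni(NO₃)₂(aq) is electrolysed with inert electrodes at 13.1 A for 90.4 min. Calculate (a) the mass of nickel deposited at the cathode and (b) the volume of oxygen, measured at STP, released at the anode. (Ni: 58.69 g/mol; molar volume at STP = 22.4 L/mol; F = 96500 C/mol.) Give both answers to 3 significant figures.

21.6 g Ni; 4.12 L O₂

Q = 13.1 × 5424 = 71050 C; n(e⁻) = 71050 / 96500 = 0.7363 mol
Cathode: Ni²⁺ + 2e⁻ → Ni → n(Ni) = 0.7363/2 = 0.3682 mol → 21.6 g
Anode: 2H₂O → O₂ + 4H⁺ + 4e⁻ → n(O₂) = 0.7363/4 = 0.1841 mol → 4.12 L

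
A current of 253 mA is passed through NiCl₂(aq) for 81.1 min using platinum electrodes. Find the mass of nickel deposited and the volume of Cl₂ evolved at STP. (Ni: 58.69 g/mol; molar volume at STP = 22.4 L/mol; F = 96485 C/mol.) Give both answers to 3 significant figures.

Q = 0.253 × 4866 = 1231 C; n(e⁻) = 1231 / 96485 = 0.01276 mol
Cathode: Ni²⁺ + 2e⁻ → Ni → n(Ni) = 0.01276/2 = 0.006380 mol → 0.374 g
Anode: 2Cl⁻ → Cl₂ + 2e⁻ → n(Cl₂) = 0.01276/2 = 0.006380 mol → 0.143 L

0.374 g Ni; 0.143 L Cl₂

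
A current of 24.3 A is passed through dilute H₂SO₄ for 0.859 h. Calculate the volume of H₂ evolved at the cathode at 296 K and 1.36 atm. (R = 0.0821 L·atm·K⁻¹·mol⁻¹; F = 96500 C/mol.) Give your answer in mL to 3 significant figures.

Charge passed = 24.3 × 3092.4 = 75150 C
n(e⁻) = 75150 / 96500 = 0.7788 mol
2H⁺ + 2e⁻ → H₂, so n(H₂) = 0.7788 / 2 = 0.3894 mol
V = nRT/P = 0.3894 × 0.0821 × 296 / 1.36 = 6.958 L
= 6960 mL

6960 mL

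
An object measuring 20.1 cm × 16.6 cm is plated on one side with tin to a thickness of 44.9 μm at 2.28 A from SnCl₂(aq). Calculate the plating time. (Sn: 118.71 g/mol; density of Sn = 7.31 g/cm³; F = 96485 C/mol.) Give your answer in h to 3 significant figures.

2.17 h

Plated area = 20.1 × 16.6 = 333.7 cm²
Volume = 333.7 × 44.9×10⁻⁴ cm = 1.498 cm³
m(Sn) = 1.498 × 7.31 = 10.95 g
n(Sn) = 10.95 / 118.71 = 0.09224 mol; n(e⁻) = 2 × 0.09224 = 0.1845 mol
Q = 0.1845 × 96485 = 17800 C
t = 17800 / 2.28 = 7807 s = 2.17 h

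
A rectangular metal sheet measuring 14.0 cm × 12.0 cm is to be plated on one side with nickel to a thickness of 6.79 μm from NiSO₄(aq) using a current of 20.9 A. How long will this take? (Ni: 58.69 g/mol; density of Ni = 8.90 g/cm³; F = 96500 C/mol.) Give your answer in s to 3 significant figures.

160 s

Plated area = 14.0 × 12.0 = 168.0 cm²
Volume = 168.0 × 6.79×10⁻⁴ cm = 0.1141 cm³
m(Ni) = 0.1141 × 8.90 = 1.015 g
n(Ni) = 1.015 / 58.69 = 0.01729 mol; n(e⁻) = 2 × 0.01729 = 0.03458 mol
Q = 0.03458 × 96500 = 3337 C
t = 3337 / 20.9 = 159.7 s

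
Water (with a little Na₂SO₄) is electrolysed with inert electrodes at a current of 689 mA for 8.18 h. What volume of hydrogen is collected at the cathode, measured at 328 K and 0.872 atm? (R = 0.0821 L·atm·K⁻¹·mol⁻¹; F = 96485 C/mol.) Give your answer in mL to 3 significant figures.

Q = It = 0.689 × 29448 = 20290 C
n(e⁻) = 20290 / 96485 = 0.2103 mol
2H⁺ + 2e⁻ → H₂, so n(H₂) = 0.2103 / 2 = 0.1052 mol
V = nRT/P = 0.1052 × 0.0821 × 328 / 0.872 = 3.249 L
= 3250 mL

3250 mL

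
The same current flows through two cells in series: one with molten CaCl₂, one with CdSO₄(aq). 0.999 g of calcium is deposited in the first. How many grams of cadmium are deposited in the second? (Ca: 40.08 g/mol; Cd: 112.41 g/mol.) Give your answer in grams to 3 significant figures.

n(Ca) = 0.999 / 40.08 = 0.02493 mol
Ca²⁺ + 2e⁻ → Ca, so n(e⁻) = 2 × 0.02493 = 0.04986 mol
Same current for the same time ⇒ same n(e⁻) = 0.04986 mol in both cells.
Cd²⁺ + 2e⁻ → Cd, so n(Cd) = 0.04986 / 2 = 0.02493 mol
m(Cd) = 0.02493 × 112.41 = 2.80 g

2.80 g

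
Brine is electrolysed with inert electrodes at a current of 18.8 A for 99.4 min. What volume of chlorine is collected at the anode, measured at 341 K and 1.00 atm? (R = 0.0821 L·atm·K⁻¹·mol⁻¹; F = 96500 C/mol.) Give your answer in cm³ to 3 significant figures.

16300 cm³

Q = It = 18.8 × 5964 = 1.121×10^5 C
n(e⁻) = 1.121×10^5 / 96500 = 1.162 mol
2Cl⁻ → Cl₂ + 2e⁻, so n(Cl₂) = 1.162 / 2 = 0.5810 mol
V = nRT/P = 0.5810 × 0.0821 × 341 / 1.00 = 16.27 L
= 16300 cm³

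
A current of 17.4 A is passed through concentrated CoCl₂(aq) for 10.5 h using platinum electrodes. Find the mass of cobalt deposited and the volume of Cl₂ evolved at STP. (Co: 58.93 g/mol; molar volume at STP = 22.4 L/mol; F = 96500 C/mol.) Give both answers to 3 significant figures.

Q = 17.4 × 37800 = 6.577×10^5 C; n(e⁻) = 6.577×10^5 / 96500 = 6.816 mol
Cathode: Co²⁺ + 2e⁻ → Co → n(Co) = 6.816/2 = 3.408 mol → 201 g
Anode: 2Cl⁻ → Cl₂ + 2e⁻ → n(Cl₂) = 6.816/2 = 3.408 mol → 76.3 L

201 g Co; 76.3 L Cl₂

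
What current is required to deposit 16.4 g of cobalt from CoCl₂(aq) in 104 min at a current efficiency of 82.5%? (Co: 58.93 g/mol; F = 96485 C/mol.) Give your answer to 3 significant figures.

n(Co) = 16.4 / 58.93 = 0.2783 mol
Co²⁺ + 2e⁻ → Co, so n(e⁻) = 2 × 0.2783 = 0.5566 mol
Q = 0.5566 × 96485 / 0.825 = 65100 C
I = Q / t = 65100 / 6240 s = 10.4 A

10.4 A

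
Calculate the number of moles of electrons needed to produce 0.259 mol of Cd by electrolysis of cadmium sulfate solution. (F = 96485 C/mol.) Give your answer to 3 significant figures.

Cd²⁺ + 2e⁻ → Cd, so n(e⁻) = 2 × 0.259 = 0.5180 mol

0.518 mol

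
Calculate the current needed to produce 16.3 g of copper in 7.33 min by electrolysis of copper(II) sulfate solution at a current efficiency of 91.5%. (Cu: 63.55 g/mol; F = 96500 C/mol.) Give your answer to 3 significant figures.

n(Cu) = 16.3 / 63.55 = 0.2565 mol
Cu²⁺ + 2e⁻ → Cu, so n(e⁻) = 2 × 0.2565 = 0.5130 mol
Q = 0.5130 × 96500 / 0.915 = 54100 C
I = Q / t = 54100 / 439.8 s = 123 A

123 A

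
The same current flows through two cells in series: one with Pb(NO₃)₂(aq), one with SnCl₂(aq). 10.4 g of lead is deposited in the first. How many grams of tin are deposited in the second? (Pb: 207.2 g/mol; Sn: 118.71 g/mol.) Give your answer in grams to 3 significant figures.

5.96 g

n(Pb) = 10.4 / 207.2 = 0.05019 mol
Pb²⁺ + 2e⁻ → Pb, so n(e⁻) = 2 × 0.05019 = 0.1004 mol
The cells are in series, so the same charge (and hence the same n(e⁻) = 0.1004 mol) passes through both.
Sn²⁺ + 2e⁻ → Sn, so n(Sn) = 0.1004 / 2 = 0.05020 mol
m(Sn) = 0.05020 × 118.71 = 5.96 g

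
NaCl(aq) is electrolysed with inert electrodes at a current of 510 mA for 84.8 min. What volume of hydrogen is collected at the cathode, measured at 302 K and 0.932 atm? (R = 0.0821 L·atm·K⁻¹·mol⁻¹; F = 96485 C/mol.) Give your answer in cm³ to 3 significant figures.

358 cm³

Q = It = 0.510 × 5088 = 2595 C
n(e⁻) = Q/F = 2595/96485 = 0.02690 mol
2H⁺ + 2e⁻ → H₂, so n(H₂) = 0.02690 / 2 = 0.01345 mol
V = nRT/P = 0.01345 × 0.0821 × 302 / 0.932 = 0.3578 L
= 358 cm³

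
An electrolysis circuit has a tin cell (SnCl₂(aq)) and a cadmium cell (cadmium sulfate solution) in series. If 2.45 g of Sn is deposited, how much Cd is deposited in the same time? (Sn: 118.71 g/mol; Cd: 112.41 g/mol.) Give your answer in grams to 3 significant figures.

n(Sn) = 2.45 / 118.71 = 0.02064 mol
Sn²⁺ + 2e⁻ → Sn, so n(e⁻) = 2 × 0.02064 = 0.04128 mol
In series, the same 0.04128 mol of electrons flows through the second cell.
Cd²⁺ + 2e⁻ → Cd, so n(Cd) = 0.04128 / 2 = 0.02064 mol
m(Cd) = 0.02064 × 112.41 = 2.32 g

2.32 g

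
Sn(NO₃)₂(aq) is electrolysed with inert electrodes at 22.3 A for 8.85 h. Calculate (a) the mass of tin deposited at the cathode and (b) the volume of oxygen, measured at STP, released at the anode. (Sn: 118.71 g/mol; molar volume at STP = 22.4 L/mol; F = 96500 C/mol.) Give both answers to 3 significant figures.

437 g Sn; 41.2 L O₂

Q = 22.3 × 31860 = 7.105×10^5 C; n(e⁻) = 7.105×10^5 / 96500 = 7.363 mol
Cathode: Sn²⁺ + 2e⁻ → Sn → n(Sn) = 7.363/2 = 3.682 mol → 437 g
Anode: 2H₂O → O₂ + 4H⁺ + 4e⁻ → n(O₂) = 7.363/4 = 1.841 mol → 41.2 L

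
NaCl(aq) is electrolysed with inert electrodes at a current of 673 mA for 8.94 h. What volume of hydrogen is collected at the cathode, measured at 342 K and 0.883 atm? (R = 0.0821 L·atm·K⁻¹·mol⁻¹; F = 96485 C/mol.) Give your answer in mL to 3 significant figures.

Charge passed = 0.673 × 32184 = 21660 C
Moles of electrons = 21660 / 96485 = 0.2245 mol
2H⁺ + 2e⁻ → H₂, so n(H₂) = 0.2245 / 2 = 0.1123 mol
V = nRT/P = 0.1123 × 0.0821 × 342 / 0.883 = 3.571 L
= 3570 mL

3570 mL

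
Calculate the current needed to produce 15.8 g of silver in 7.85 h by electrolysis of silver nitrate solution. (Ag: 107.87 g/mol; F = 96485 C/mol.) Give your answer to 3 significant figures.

0.500 A

n(Ag) = 15.8 / 107.87 = 0.1465 mol
Ag⁺ + e⁻ → Ag, so n(e⁻) = 0.1465 mol
Q = 0.1465 × 96485 = 14140 C
I = Q / t = 14140 / 28260 s = 0.500 A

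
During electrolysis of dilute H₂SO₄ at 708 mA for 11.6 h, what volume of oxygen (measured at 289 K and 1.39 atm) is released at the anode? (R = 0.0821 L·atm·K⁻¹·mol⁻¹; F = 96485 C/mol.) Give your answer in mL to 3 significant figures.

1310 mL

Q = It = 0.708 × 41760 = 29570 C
n(e⁻) = Q/F = 29570/96485 = 0.3065 mol
2H₂O → O₂ + 4H⁺ + 4e⁻, so n(O₂) = 0.3065 / 4 = 0.07663 mol
V = nRT/P = 0.07663 × 0.0821 × 289 / 1.39 = 1.308 L
= 1310 mL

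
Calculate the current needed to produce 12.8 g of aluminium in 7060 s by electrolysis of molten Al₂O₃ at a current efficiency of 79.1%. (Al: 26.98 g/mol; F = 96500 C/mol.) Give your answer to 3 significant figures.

24.6 A

n(Al) = 12.8 / 26.98 = 0.4744 mol
Al³⁺ + 3e⁻ → Al, so n(e⁻) = 3 × 0.4744 = 1.423 mol
Q = 1.423 × 96500 / 0.791 = 1.736×10^5 C
I = Q / t = 1.736×10^5 / 7060 s = 24.6 A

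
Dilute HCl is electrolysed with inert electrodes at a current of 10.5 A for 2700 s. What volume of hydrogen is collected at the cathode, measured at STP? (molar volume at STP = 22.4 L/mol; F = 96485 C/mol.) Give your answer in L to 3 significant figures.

3.29 L

Charge passed = 10.5 × 2700 = 28350 C
Moles of electrons = 28350 / 96485 = 0.2938 mol
2H⁺ + 2e⁻ → H₂, so n(H₂) = 0.2938 / 2 = 0.1469 mol
V = 0.1469 × 22.4 = 3.291 L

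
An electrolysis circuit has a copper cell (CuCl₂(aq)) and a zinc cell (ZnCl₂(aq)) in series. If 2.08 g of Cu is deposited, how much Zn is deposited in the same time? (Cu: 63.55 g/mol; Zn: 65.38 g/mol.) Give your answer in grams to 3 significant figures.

n(Cu) = 2.08 / 63.55 = 0.03273 mol
Cu²⁺ + 2e⁻ → Cu, so n(e⁻) = 2 × 0.03273 = 0.06546 mol
Since the cells are in series, n(e⁻) in the Zn cell is also 0.06546 mol.
Zn²⁺ + 2e⁻ → Zn, so n(Zn) = 0.06546 / 2 = 0.03273 mol
m(Zn) = 0.03273 × 65.38 = 2.14 g

2.14 g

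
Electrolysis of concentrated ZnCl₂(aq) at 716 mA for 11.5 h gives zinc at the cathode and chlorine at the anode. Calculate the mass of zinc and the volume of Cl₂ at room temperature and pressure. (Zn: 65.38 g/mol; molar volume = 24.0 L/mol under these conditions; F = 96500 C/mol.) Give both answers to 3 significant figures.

10.0 g Zn; 3.69 L Cl₂

Q = 0.716 × 41400 = 29640 C; n(e⁻) = 29640 / 96500 = 0.3072 mol
Cathode: Zn²⁺ + 2e⁻ → Zn → n(Zn) = 0.3072/2 = 0.1536 mol → 10.0 g
Anode: 2Cl⁻ → Cl₂ + 2e⁻ → n(Cl₂) = 0.3072/2 = 0.1536 mol → 3.69 L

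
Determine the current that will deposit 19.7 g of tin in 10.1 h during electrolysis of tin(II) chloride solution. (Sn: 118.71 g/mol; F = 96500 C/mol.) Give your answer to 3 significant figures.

n(Sn) = 19.7 / 118.71 = 0.1660 mol
Sn²⁺ + 2e⁻ → Sn, so n(e⁻) = 2 × 0.1660 = 0.3320 mol
Q = 0.3320 × 96500 = 32040 C
I = Q / t = 32040 / 36360 s = 0.881 A

0.881 A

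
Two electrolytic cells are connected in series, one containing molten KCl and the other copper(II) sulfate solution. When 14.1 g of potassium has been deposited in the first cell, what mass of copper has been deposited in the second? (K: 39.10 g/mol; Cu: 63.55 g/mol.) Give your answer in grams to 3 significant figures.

n(K) = 14.1 / 39.10 = 0.3606 mol
K⁺ + e⁻ → K, so n(e⁻) = 0.3606 mol
The cells are in series, so the same charge (and hence the same n(e⁻) = 0.3606 mol) passes through both.
Cu²⁺ + 2e⁻ → Cu, so n(Cu) = 0.3606 / 2 = 0.1803 mol
m(Cu) = 0.1803 × 63.55 = 11.5 g

11.5 g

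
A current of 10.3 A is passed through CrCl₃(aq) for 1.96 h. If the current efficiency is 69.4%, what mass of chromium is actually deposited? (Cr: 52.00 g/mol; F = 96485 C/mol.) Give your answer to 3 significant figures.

9.06 g

Q = 10.3 × 7056 = 72680 C
n(e⁻) = 72680 / 96485 = 0.7533 mol
Cr³⁺ + 3e⁻ → Cr, so theoretical m(Cr) = 0.2511 × 52.00 = 13.06 g
Actual mass = 69.4% × 13.06 = 9.06 g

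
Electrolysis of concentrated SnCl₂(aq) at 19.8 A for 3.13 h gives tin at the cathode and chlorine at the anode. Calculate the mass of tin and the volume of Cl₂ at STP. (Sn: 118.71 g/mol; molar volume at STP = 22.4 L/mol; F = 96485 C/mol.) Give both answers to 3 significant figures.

137 g Sn; 25.9 L Cl₂

Q = 19.8 × 11268 = 2.231×10^5 C; n(e⁻) = 2.231×10^5 / 96485 = 2.312 mol
Cathode: Sn²⁺ + 2e⁻ → Sn → n(Sn) = 2.312/2 = 1.156 mol → 137 g
Anode: 2Cl⁻ → Cl₂ + 2e⁻ → n(Cl₂) = 2.312/2 = 1.156 mol → 25.9 L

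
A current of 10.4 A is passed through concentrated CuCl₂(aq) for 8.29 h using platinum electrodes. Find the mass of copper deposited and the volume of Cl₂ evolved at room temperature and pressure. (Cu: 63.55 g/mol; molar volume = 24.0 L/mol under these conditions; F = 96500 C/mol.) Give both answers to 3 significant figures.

Q = 10.4 × 29844 = 3.104×10^5 C; n(e⁻) = 3.104×10^5 / 96500 = 3.217 mol
Cathode: Cu²⁺ + 2e⁻ → Cu → n(Cu) = 3.217/2 = 1.609 mol → 102 g
Anode: 2Cl⁻ → Cl₂ + 2e⁻ → n(Cl₂) = 3.217/2 = 1.609 mol → 38.6 L

102 g Cu; 38.6 L Cl₂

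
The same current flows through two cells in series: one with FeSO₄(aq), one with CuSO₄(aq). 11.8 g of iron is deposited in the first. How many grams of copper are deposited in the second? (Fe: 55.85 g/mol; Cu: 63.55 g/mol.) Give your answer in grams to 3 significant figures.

13.4 g

n(Fe) = 11.8 / 55.85 = 0.2113 mol
Fe²⁺ + 2e⁻ → Fe, so n(e⁻) = 2 × 0.2113 = 0.4226 mol
Same current for the same time ⇒ same n(e⁻) = 0.4226 mol in both cells.
Cu²⁺ + 2e⁻ → Cu, so n(Cu) = 0.4226 / 2 = 0.2113 mol
m(Cu) = 0.2113 × 63.55 = 13.4 g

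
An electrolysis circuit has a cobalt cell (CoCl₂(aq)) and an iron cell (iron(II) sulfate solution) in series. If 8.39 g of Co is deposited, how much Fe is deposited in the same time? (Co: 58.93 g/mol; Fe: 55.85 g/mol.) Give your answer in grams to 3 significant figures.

n(Co) = 8.39 / 58.93 = 0.1424 mol
Co²⁺ + 2e⁻ → Co, so n(e⁻) = 2 × 0.1424 = 0.2848 mol
Same current for the same time ⇒ same n(e⁻) = 0.2848 mol in both cells.
Fe²⁺ + 2e⁻ → Fe, so n(Fe) = 0.2848 / 2 = 0.1424 mol
m(Fe) = 0.1424 × 55.85 = 7.95 g

7.95 g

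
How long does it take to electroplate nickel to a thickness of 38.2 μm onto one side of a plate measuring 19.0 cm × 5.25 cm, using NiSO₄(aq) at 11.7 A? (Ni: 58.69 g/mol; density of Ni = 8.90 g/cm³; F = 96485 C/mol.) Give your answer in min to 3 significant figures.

Plated area = 19.0 × 5.25 = 99.75 cm²
Volume = 99.75 × 38.2×10⁻⁴ cm = 0.3810 cm³
m(Ni) = 0.3810 × 8.90 = 3.391 g
n(Ni) = 3.391 / 58.69 = 0.05778 mol; n(e⁻) = 2 × 0.05778 = 0.1156 mol
Q = 0.1156 × 96485 = 11150 C
t = 11150 / 11.7 = 953.0 s = 15.9 min

15.9 min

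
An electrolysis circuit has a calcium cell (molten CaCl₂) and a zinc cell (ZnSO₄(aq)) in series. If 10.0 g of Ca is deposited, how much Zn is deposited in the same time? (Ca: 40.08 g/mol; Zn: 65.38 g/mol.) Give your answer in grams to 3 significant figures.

n(Ca) = 10.0 / 40.08 = 0.2495 mol
Ca²⁺ + 2e⁻ → Ca, so n(e⁻) = 2 × 0.2495 = 0.4990 mol
The cells are in series, so the same charge (and hence the same n(e⁻) = 0.4990 mol) passes through both.
Zn²⁺ + 2e⁻ → Zn, so n(Zn) = 0.4990 / 2 = 0.2495 mol
m(Zn) = 0.2495 × 65.38 = 16.3 g

16.3 g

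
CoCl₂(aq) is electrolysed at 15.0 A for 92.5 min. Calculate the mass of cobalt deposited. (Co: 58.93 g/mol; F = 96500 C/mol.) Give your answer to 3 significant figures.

25.4 g

Q = It = 15.0 × 5550 = 83250 C
Moles of electrons = 83250 / 96500 = 0.8627 mol
Co²⁺ + 2e⁻ → Co, so n(Co) = 0.8627 / 2 = 0.4314 mol
m = 0.4314 × 58.93 = 25.4 g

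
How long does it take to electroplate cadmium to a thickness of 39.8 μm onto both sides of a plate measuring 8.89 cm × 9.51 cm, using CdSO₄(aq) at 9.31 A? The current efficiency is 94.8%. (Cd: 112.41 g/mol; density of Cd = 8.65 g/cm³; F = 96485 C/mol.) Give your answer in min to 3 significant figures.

Plated area = 2 × 8.89 × 9.51 = 169.1 cm²
Volume = 169.1 × 39.8×10⁻⁴ cm = 0.6730 cm³
m(Cd) = 0.6730 × 8.65 = 5.821 g
n(Cd) = 5.821 / 112.41 = 0.05178 mol; n(e⁻) = 2 × 0.05178 = 0.1036 mol
Q = 0.1036 × 96485 / 0.948 = 10540 C
t = 10540 / 9.31 = 1132 s = 18.9 min

18.9 min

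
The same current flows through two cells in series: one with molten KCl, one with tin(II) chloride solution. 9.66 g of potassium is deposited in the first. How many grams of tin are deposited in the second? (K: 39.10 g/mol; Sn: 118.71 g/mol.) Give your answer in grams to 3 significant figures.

n(K) = 9.66 / 39.10 = 0.2471 mol
K⁺ + e⁻ → K, so n(e⁻) = 0.2471 mol
The cells are in series, so the same charge (and hence the same n(e⁻) = 0.2471 mol) passes through both.
Sn²⁺ + 2e⁻ → Sn, so n(Sn) = 0.2471 / 2 = 0.1236 mol
m(Sn) = 0.1236 × 118.71 = 14.7 g

14.7 g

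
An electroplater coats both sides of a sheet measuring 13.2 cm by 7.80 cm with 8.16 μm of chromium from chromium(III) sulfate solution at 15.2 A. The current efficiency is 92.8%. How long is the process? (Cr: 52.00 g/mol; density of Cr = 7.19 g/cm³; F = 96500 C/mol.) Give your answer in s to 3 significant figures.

477 s

Plated area = 2 × 13.2 × 7.80 = 205.9 cm²
Volume = 205.9 × 8.16×10⁻⁴ cm = 0.1680 cm³
m(Cr) = 0.1680 × 7.19 = 1.208 g
n(Cr) = 1.208 / 52.00 = 0.02323 mol; n(e⁻) = 3 × 0.02323 = 0.06969 mol
Q = 0.06969 × 96500 / 0.928 = 7247 C
t = 7247 / 15.2 = 476.8 s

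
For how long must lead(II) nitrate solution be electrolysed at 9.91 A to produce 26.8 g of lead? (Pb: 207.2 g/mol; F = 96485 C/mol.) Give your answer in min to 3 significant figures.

n(Pb) = 26.8 / 207.2 = 0.1293 mol
Pb²⁺ + 2e⁻ → Pb, so n(e⁻) = 2 × 0.1293 = 0.2586 mol
Q = 0.2586 × 96485 = 24950 C
t = Q / I = 24950 / 9.91 = 2518 s = 42.0 min

42.0 min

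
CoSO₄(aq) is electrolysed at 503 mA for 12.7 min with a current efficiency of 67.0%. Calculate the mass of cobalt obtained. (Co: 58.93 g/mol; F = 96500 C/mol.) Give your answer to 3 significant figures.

0.0784 g

Q = 0.503 × 762 = 383.3 C
n(e⁻) = 383.3 / 96500 = 0.003972 mol
Co²⁺ + 2e⁻ → Co, so theoretical m(Co) = 0.001986 × 58.93 = 0.1170 g
Actual mass = 67.0% × 0.1170 = 0.0784 g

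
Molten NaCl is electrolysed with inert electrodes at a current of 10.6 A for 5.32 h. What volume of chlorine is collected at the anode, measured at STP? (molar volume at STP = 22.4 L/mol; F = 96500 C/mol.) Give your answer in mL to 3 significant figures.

Q = 10.6 A × 19152 s = 2.030×10^5 C
n(e⁻) = 2.030×10^5 / 96500 = 2.104 mol
2Cl⁻ → Cl₂ + 2e⁻, so n(Cl₂) = 2.104 / 2 = 1.052 mol
V = 1.052 × 22.4 = 23.56 L
= 23600 mL

23600 mL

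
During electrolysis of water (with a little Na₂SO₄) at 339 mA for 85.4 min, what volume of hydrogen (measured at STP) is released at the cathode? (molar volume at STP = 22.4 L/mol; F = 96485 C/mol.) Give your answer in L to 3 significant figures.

0.202 L

Q = It = 0.339 × 5124 = 1737 C
Moles of electrons = 1737 / 96485 = 0.01800 mol
2H⁺ + 2e⁻ → H₂, so n(H₂) = 0.01800 / 2 = 0.009000 mol
V = 0.009000 × 22.4 = 0.2016 L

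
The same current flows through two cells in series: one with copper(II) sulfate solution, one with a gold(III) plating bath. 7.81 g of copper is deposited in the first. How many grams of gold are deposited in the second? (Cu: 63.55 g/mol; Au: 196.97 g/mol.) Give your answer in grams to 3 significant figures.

n(Cu) = 7.81 / 63.55 = 0.1229 mol
Cu²⁺ + 2e⁻ → Cu, so n(e⁻) = 2 × 0.1229 = 0.2458 mol
Since the cells are in series, n(e⁻) in the Au cell is also 0.2458 mol.
Au³⁺ + 3e⁻ → Au, so n(Au) = 0.2458 / 3 = 0.08193 mol
m(Au) = 0.08193 × 196.97 = 16.1 g

16.1 g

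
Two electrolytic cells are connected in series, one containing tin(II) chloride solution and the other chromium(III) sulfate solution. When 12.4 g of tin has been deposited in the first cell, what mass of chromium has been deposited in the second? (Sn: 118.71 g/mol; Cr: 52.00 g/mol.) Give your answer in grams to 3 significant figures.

n(Sn) = 12.4 / 118.71 = 0.1045 mol
Sn²⁺ + 2e⁻ → Sn, so n(e⁻) = 2 × 0.1045 = 0.2090 mol
Same current for the same time ⇒ same n(e⁻) = 0.2090 mol in both cells.
Cr³⁺ + 3e⁻ → Cr, so n(Cr) = 0.2090 / 3 = 0.06967 mol
m(Cr) = 0.06967 × 52.00 = 3.62 g

3.62 g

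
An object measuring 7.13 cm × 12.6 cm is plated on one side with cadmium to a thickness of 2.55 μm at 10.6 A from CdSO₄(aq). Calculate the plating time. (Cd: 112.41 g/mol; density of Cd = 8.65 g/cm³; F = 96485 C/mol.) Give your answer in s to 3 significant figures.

Plated area = 7.13 × 12.6 = 89.84 cm²
Volume = 89.84 × 2.55×10⁻⁴ cm = 0.02291 cm³
m(Cd) = 0.02291 × 8.65 = 0.1982 g
n(Cd) = 0.1982 / 112.41 = 0.001763 mol; n(e⁻) = 2 × 0.001763 = 0.003526 mol
Q = 0.003526 × 96485 = 340.2 C
t = 340.2 / 10.6 = 32.09 s

32.1 s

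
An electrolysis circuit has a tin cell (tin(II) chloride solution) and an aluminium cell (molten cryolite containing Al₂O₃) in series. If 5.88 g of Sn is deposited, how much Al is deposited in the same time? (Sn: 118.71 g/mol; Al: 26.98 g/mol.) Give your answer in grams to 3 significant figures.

0.891 g

n(Sn) = 5.88 / 118.71 = 0.04953 mol
Sn²⁺ + 2e⁻ → Sn, so n(e⁻) = 2 × 0.04953 = 0.09906 mol
In series, the same 0.09906 mol of electrons flows through the second cell.
Al³⁺ + 3e⁻ → Al, so n(Al) = 0.09906 / 3 = 0.03302 mol
m(Al) = 0.03302 × 26.98 = 0.891 g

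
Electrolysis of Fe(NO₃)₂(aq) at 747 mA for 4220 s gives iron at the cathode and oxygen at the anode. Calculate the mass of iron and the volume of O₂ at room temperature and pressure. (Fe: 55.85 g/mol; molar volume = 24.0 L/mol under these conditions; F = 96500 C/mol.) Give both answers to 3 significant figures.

0.912 g Fe; 0.196 L O₂

Q = 0.747 × 4220 = 3152 C; n(e⁻) = 3152 / 96500 = 0.03266 mol
Cathode: Fe²⁺ + 2e⁻ → Fe → n(Fe) = 0.03266/2 = 0.01633 mol → 0.912 g
Anode: 2H₂O → O₂ + 4H⁺ + 4e⁻ → n(O₂) = 0.03266/4 = 0.008165 mol → 0.196 L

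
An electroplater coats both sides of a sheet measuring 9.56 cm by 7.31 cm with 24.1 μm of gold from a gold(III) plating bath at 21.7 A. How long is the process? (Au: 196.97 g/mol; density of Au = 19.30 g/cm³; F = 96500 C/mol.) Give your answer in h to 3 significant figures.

Plated area = 2 × 9.56 × 7.31 = 139.8 cm²
Volume = 139.8 × 24.1×10⁻⁴ cm = 0.3369 cm³
m(Au) = 0.3369 × 19.30 = 6.502 g
n(Au) = 6.502 / 196.97 = 0.03301 mol; n(e⁻) = 3 × 0.03301 = 0.09903 mol
Q = 0.09903 × 96500 = 9556 C
t = 9556 / 21.7 = 440.4 s = 0.122 h

0.122 h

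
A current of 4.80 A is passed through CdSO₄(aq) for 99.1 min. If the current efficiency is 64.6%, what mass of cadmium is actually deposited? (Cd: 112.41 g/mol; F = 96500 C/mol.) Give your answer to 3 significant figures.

Q = 4.80 × 5946 = 28540 C
n(e⁻) = 28540 / 96500 = 0.2958 mol
Cd²⁺ + 2e⁻ → Cd, so theoretical m(Cd) = 0.1479 × 112.41 = 16.63 g
Actual mass = 64.6% × 16.63 = 10.7 g

10.7 g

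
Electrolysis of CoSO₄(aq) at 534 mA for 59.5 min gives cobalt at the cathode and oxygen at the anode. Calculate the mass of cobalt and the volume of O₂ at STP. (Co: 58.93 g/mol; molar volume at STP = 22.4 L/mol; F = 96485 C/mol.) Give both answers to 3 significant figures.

0.582 g Co; 0.111 L O₂

Q = 0.534 × 3570 = 1906 C; n(e⁻) = 1906 / 96485 = 0.01975 mol
Cathode: Co²⁺ + 2e⁻ → Co → n(Co) = 0.01975/2 = 0.009875 mol → 0.582 g
Anode: 2H₂O → O₂ + 4H⁺ + 4e⁻ → n(O₂) = 0.01975/4 = 0.004938 mol → 0.111 L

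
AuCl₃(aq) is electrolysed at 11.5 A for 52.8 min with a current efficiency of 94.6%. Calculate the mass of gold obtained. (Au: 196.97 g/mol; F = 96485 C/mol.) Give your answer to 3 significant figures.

Q = 11.5 × 3168 = 36430 C
n(e⁻) = 36430 / 96485 = 0.3776 mol
Au³⁺ + 3e⁻ → Au, so theoretical m(Au) = 0.1259 × 196.97 = 24.80 g
Actual mass = 94.6% × 24.80 = 23.5 g

23.5 g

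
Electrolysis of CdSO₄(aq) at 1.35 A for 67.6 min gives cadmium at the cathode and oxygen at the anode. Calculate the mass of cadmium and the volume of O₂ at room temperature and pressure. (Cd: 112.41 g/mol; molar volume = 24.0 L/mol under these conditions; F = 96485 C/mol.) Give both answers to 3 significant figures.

Q = 1.35 × 4056 = 5476 C; n(e⁻) = 5476 / 96485 = 0.05675 mol
Cathode: Cd²⁺ + 2e⁻ → Cd → n(Cd) = 0.05675/2 = 0.02838 mol → 3.19 g
Anode: 2H₂O → O₂ + 4H⁺ + 4e⁻ → n(O₂) = 0.05675/4 = 0.01419 mol → 0.341 L

3.19 g Cd; 0.341 L O₂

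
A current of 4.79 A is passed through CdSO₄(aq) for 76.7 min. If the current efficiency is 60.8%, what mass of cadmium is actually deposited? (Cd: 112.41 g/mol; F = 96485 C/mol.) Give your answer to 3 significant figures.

Q = 4.79 × 4602 = 22040 C
n(e⁻) = 22040 / 96485 = 0.2284 mol
Cd²⁺ + 2e⁻ → Cd, so theoretical m(Cd) = 0.1142 × 112.41 = 12.84 g
Actual mass = 60.8% × 12.84 = 7.81 g

7.81 g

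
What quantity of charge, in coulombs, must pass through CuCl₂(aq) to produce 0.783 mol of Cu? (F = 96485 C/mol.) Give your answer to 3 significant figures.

Cu²⁺ + 2e⁻ → Cu, so n(e⁻) = 2 × 0.783 = 1.566 mol
Q = 1.566 × 96485 = 1.511×10^5 C

1.51×10^5 C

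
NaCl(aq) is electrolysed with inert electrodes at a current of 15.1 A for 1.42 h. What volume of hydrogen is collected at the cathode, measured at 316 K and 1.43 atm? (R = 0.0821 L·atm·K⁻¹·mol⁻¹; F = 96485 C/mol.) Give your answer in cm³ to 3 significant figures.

7260 cm³

Q = It = 15.1 × 5112 = 77190 C
n(e⁻) = Q/F = 77190/96485 = 0.8000 mol
2H⁺ + 2e⁻ → H₂, so n(H₂) = 0.8000 / 2 = 0.4000 mol
V = nRT/P = 0.4000 × 0.0821 × 316 / 1.43 = 7.257 L
= 7260 cm³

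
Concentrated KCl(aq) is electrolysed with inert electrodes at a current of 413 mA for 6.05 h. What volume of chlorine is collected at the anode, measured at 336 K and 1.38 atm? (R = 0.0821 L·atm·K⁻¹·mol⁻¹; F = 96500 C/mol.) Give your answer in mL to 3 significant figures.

932 mL

Q = 0.413 A × 21780 s = 8995 C
n(e⁻) = Q/F = 8995/96500 = 0.09321 mol
2Cl⁻ → Cl₂ + 2e⁻, so n(Cl₂) = 0.09321 / 2 = 0.04661 mol
V = nRT/P = 0.04661 × 0.0821 × 336 / 1.38 = 0.9317 L
= 932 mL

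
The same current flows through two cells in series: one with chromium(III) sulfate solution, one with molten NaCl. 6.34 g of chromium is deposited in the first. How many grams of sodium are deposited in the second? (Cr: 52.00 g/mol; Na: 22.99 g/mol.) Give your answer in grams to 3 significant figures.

8.41 g

n(Cr) = 6.34 / 52.00 = 0.1219 mol
Cr³⁺ + 3e⁻ → Cr, so n(e⁻) = 3 × 0.1219 = 0.3657 mol
Same current for the same time ⇒ same n(e⁻) = 0.3657 mol in both cells.
Na⁺ + e⁻ → Na, so n(Na) = 0.3657 mol
m(Na) = 0.3657 × 22.99 = 8.41 g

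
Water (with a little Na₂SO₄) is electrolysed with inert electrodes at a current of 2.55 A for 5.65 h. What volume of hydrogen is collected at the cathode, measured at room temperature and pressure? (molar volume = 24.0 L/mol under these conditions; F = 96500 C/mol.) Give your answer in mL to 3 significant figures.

6450 mL

Charge passed = 2.55 × 20340 = 51870 C
n(e⁻) = 51870 / 96500 = 0.5375 mol
2H⁺ + 2e⁻ → H₂, so n(H₂) = 0.5375 / 2 = 0.2688 mol
V = 0.2688 × 24.0 = 6.451 L
= 6450 mL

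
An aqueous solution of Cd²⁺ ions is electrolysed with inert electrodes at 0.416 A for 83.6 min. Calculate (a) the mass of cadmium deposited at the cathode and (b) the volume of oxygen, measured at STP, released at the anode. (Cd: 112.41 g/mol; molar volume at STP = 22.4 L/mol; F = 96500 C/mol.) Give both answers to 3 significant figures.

Q = 0.416 × 5016 = 2087 C; n(e⁻) = 2087 / 96500 = 0.02163 mol
Cathode: Cd²⁺ + 2e⁻ → Cd → n(Cd) = 0.02163/2 = 0.01082 mol → 1.22 g
Anode: 2H₂O → O₂ + 4H⁺ + 4e⁻ → n(O₂) = 0.02163/4 = 0.005408 mol → 0.121 L

1.22 g Cd; 0.121 L O₂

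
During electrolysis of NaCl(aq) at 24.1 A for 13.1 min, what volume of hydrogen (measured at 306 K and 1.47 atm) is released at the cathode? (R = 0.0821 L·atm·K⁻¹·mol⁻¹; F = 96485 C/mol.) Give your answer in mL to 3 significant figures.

Q = 24.1 A × 786 s = 18940 C
Moles of electrons = 18940 / 96485 = 0.1963 mol
2H⁺ + 2e⁻ → H₂, so n(H₂) = 0.1963 / 2 = 0.09815 mol
V = nRT/P = 0.09815 × 0.0821 × 306 / 1.47 = 1.677 L
= 1680 mL

1680 mL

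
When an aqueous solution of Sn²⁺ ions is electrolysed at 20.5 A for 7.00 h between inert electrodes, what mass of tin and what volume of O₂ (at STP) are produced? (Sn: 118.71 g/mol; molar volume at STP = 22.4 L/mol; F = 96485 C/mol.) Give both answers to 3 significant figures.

Q = 20.5 × 25200 = 5.166×10^5 C; n(e⁻) = 5.166×10^5 / 96485 = 5.354 mol
Cathode: Sn²⁺ + 2e⁻ → Sn → n(Sn) = 5.354/2 = 2.677 mol → 318 g
Anode: 2H₂O → O₂ + 4H⁺ + 4e⁻ → n(O₂) = 5.354/4 = 1.339 mol → 30.0 L

318 g Sn; 30.0 L O₂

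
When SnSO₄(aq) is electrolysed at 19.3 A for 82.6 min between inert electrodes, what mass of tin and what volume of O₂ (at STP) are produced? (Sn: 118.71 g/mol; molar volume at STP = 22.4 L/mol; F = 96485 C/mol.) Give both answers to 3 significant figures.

Q = 19.3 × 4956 = 95650 C; n(e⁻) = 95650 / 96485 = 0.9913 mol
Cathode: Sn²⁺ + 2e⁻ → Sn → n(Sn) = 0.9913/2 = 0.4957 mol → 58.8 g
Anode: 2H₂O → O₂ + 4H⁺ + 4e⁻ → n(O₂) = 0.9913/4 = 0.2478 mol → 5.55 L

58.8 g Sn; 5.55 L O₂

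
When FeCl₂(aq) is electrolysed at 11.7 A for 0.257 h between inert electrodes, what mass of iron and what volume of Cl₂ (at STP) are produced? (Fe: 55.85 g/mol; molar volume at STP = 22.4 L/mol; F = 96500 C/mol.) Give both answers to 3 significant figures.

Q = 11.7 × 925.2 = 10820 C; n(e⁻) = 10820 / 96500 = 0.1121 mol
Cathode: Fe²⁺ + 2e⁻ → Fe → n(Fe) = 0.1121/2 = 0.05605 mol → 3.13 g
Anode: 2Cl⁻ → Cl₂ + 2e⁻ → n(Cl₂) = 0.1121/2 = 0.05605 mol → 1.26 L

3.13 g Fe; 1.26 L Cl₂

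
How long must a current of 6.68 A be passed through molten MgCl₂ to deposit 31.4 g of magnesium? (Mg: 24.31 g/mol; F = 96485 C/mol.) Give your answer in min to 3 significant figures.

622 min

n(Mg) = 31.4 / 24.31 = 1.292 mol
Mg²⁺ + 2e⁻ → Mg, so n(e⁻) = 2 × 1.292 = 2.584 mol
Q = 2.584 × 96485 = 2.493×10^5 C
t = Q / I = 2.493×10^5 / 6.68 = 37320 s = 622 min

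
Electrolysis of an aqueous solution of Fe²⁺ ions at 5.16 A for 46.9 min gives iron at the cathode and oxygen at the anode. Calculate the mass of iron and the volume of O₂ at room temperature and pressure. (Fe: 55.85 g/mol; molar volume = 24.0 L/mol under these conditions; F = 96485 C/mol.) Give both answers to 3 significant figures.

4.20 g Fe; 0.903 L O₂

Q = 5.16 × 2814 = 14520 C; n(e⁻) = 14520 / 96485 = 0.1505 mol
Cathode: Fe²⁺ + 2e⁻ → Fe → n(Fe) = 0.1505/2 = 0.07525 mol → 4.20 g
Anode: 2H₂O → O₂ + 4H⁺ + 4e⁻ → n(O₂) = 0.1505/4 = 0.03763 mol → 0.903 L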